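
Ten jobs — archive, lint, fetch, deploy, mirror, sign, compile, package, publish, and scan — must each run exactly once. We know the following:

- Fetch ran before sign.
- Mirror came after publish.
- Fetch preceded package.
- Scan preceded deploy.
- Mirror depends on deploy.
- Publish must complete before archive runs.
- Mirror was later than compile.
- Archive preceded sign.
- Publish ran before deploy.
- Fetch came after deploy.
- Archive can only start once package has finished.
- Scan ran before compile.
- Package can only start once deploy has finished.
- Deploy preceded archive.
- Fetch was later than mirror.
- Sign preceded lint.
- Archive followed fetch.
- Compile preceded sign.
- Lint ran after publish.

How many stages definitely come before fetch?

Directly stated before fetch: deploy and mirror.
Compile reaches fetch via compile → mirror → fetch.
Publish reaches fetch via publish → mirror → fetch.
Scan reaches fetch via scan → deploy → fetch.
That's compile, deploy, mirror, publish, and scan — 5 in all.

5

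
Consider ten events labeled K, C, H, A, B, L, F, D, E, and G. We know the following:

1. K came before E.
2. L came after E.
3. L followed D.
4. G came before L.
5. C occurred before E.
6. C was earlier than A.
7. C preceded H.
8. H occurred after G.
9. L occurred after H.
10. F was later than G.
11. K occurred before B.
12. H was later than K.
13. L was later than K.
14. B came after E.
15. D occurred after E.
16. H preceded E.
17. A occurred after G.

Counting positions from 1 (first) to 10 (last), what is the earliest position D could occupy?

6

C, E, G, H, and K must all come before D — 5 forced predecessors.
Nothing else is forced ahead of D, so its earliest slot is position 5 + 1 = 6.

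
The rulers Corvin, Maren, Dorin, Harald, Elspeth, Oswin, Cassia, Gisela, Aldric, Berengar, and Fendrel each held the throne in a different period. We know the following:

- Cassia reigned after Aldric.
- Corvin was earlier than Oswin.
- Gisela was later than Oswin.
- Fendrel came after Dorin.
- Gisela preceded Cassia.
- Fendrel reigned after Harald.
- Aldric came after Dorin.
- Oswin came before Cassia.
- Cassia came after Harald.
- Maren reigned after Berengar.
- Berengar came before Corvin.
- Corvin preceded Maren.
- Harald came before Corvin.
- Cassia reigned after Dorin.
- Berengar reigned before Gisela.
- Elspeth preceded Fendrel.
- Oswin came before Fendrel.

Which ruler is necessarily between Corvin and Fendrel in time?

Oswin

Tracing the constraints gives Corvin → Oswin → Fendrel, so Oswin sits after Corvin and before Fendrel.
No other ruler is forced both after Corvin and before Fendrel.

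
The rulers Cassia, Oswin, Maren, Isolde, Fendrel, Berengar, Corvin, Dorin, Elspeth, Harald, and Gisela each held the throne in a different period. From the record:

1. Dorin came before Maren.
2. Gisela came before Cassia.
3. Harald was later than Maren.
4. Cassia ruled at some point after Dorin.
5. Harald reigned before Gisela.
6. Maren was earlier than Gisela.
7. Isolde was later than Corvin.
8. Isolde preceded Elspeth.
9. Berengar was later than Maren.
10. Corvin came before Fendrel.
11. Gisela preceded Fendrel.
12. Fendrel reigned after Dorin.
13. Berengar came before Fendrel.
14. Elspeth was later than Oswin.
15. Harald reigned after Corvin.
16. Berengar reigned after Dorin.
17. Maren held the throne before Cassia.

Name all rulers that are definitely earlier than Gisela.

Corvin, Dorin, Harald, Maren

Directly stated before Gisela: Harald and Maren.
Corvin reaches Gisela via Corvin → Harald → Gisela.
Dorin reaches Gisela via Dorin → Maren → Gisela.
No chain forces Fendrel (or any of the others) ahead of Gisela.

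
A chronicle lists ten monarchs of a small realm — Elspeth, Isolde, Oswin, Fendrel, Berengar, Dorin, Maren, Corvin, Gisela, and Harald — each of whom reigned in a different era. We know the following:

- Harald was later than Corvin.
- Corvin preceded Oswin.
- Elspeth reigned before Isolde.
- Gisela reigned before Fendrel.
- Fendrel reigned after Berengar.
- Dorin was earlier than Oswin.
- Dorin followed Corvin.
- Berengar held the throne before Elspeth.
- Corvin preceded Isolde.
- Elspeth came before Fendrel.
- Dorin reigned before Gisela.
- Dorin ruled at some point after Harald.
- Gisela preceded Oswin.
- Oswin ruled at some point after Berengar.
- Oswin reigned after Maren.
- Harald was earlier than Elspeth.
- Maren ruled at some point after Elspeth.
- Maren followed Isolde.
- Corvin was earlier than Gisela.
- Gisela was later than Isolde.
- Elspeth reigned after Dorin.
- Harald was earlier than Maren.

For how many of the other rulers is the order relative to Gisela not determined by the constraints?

1

Forced before Gisela: Berengar, Corvin, Dorin, Elspeth, Harald, and Isolde; forced after Gisela: Fendrel and Oswin.
That leaves Maren with no forced order relative to Gisela — 1.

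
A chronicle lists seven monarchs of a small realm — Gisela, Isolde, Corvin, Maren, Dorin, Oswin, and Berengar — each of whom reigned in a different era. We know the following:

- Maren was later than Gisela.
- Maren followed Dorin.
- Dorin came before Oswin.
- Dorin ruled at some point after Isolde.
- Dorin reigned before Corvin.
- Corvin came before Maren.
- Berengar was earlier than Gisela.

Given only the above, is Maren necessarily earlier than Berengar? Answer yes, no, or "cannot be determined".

Tracing the constraints gives Berengar → Gisela → Maren, so Berengar must come before Maren.
That means Maren cannot be before Berengar.

no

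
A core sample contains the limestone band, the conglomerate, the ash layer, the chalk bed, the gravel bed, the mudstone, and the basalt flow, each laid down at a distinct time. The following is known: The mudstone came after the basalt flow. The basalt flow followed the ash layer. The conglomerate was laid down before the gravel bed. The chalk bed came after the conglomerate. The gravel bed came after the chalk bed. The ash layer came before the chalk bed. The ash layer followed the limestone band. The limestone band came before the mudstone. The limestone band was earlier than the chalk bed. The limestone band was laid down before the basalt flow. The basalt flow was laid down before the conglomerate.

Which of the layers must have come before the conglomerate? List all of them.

Directly stated before the conglomerate: the basalt flow.
The ash layer reaches the conglomerate via the ash layer → the basalt flow → the conglomerate.
The limestone band reaches the conglomerate via the limestone band → the basalt flow → the conglomerate.

the ash layer, the basalt flow, the limestone band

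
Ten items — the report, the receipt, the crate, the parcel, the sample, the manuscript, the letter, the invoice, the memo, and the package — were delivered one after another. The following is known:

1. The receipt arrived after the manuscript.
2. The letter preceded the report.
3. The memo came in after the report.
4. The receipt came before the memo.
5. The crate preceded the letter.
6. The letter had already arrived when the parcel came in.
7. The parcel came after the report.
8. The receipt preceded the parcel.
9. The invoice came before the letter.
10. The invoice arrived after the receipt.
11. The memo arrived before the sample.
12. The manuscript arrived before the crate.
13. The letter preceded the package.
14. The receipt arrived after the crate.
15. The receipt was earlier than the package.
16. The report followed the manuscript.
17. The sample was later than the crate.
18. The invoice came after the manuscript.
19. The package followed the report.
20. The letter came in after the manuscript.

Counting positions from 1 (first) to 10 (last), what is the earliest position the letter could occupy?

5

The crate, the invoice, the manuscript, and the receipt must all come before the letter — 4 forced predecessors.
Nothing else is forced ahead of the letter, so its earliest slot is position 4 + 1 = 5.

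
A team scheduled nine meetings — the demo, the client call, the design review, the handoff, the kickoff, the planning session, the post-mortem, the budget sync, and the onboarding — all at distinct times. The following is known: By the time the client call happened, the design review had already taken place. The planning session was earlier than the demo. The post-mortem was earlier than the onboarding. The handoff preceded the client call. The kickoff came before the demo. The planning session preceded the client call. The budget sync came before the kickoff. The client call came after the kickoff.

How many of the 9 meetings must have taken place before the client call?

Directly stated before the client call: the design review, the handoff, the kickoff, and the planning session.
The budget sync reaches the client call via the budget sync → the kickoff → the client call.
No chain forces the onboarding (or any of the others) ahead of the client call.
That's the budget sync, the design review, the handoff, the kickoff, and the planning session — 5 in all.

5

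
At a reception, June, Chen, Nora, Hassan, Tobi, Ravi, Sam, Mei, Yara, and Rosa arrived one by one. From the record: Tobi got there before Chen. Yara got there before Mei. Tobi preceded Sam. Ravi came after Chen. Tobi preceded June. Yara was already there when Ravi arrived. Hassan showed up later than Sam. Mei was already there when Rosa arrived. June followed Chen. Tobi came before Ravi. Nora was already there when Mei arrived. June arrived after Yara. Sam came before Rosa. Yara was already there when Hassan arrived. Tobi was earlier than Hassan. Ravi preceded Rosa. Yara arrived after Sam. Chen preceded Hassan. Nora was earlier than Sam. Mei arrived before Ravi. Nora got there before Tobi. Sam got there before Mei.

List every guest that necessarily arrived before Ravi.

Chen, Mei, Nora, Sam, Tobi, Yara

Directly stated before Ravi: Chen, Mei, Tobi, and Yara.
Nora reaches Ravi via Nora → Tobi → Ravi.
Sam reaches Ravi via Sam → Mei → Ravi.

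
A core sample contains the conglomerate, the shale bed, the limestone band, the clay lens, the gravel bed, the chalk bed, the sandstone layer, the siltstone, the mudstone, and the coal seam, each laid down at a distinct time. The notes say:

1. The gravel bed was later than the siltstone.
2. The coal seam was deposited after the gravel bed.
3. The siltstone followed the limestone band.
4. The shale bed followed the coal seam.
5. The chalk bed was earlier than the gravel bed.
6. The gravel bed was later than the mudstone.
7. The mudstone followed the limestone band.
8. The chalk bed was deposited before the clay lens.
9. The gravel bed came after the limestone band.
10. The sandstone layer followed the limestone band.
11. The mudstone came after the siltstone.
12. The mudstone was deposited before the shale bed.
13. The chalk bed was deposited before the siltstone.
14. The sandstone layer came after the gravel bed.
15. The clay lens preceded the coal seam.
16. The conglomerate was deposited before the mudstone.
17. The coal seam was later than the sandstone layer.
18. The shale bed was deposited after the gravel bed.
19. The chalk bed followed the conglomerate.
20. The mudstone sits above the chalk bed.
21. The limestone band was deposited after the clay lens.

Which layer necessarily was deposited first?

the conglomerate

The conglomerate has a chain of constraints placing it before every other layer, so the conglomerate must be first.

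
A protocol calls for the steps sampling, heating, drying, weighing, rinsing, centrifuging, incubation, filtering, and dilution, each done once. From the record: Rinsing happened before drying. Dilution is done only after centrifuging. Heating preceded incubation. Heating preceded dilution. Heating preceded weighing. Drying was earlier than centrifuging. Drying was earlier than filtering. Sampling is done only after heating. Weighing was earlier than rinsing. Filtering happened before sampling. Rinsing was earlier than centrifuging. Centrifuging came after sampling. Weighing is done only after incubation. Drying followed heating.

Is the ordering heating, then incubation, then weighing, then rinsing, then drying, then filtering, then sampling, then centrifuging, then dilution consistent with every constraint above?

Check each stated constraint against the proposed order — e.g. heating is ahead of sampling; heating is ahead of dilution. Every pair is in the required order; nothing is violated.

yes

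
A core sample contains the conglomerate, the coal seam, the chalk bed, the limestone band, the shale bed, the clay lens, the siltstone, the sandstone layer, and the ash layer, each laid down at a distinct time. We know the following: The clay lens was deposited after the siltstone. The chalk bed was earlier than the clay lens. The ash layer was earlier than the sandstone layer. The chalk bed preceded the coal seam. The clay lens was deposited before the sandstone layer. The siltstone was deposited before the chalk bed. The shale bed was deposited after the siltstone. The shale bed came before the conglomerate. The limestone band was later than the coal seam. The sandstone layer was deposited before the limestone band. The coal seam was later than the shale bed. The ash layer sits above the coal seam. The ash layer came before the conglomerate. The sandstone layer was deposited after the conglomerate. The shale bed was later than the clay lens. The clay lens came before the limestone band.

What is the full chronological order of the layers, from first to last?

The constraints fix every adjacent pair, so only one ordering works:
the siltstone → the chalk bed → the clay lens → the shale bed → the coal seam → the ash layer → the conglomerate → the sandstone layer → the limestone band.

the siltstone, the chalk bed, the clay lens, the shale bed, the coal seam, the ash layer, the conglomerate, the sandstone layer, the limestone band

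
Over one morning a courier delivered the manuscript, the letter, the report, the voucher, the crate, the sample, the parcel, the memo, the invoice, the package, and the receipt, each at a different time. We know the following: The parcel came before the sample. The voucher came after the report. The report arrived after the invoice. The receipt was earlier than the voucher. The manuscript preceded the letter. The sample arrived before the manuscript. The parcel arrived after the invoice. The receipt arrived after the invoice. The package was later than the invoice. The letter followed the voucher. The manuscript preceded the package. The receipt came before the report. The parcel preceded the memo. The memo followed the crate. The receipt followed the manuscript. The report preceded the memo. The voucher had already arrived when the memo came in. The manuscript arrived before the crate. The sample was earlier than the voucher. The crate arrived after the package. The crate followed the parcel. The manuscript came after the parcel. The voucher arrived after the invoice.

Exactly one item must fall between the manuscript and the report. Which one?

the receipt

Tracing the constraints gives the manuscript → the receipt → the report, so the receipt sits after the manuscript and before the report.
No other item is forced both after the manuscript and before the report.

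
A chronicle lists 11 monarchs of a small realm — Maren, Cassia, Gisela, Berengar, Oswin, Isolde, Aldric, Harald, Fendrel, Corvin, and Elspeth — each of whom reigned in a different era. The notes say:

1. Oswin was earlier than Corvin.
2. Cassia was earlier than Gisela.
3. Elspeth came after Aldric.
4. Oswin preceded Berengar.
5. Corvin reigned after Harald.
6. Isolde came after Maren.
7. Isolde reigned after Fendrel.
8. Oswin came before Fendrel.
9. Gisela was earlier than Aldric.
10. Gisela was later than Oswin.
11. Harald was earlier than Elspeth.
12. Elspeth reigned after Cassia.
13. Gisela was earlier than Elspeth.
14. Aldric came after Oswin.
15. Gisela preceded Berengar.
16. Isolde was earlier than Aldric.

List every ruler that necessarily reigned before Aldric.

Directly stated before Aldric: Gisela, Isolde, and Oswin.
Cassia reaches Aldric via Cassia → Gisela → Aldric.
Fendrel reaches Aldric via Fendrel → Isolde → Aldric.
Maren reaches Aldric via Maren → Isolde → Aldric.
No chain forces Harald (or any of the others) ahead of Aldric.

Cassia, Fendrel, Gisela, Isolde, Maren, Oswin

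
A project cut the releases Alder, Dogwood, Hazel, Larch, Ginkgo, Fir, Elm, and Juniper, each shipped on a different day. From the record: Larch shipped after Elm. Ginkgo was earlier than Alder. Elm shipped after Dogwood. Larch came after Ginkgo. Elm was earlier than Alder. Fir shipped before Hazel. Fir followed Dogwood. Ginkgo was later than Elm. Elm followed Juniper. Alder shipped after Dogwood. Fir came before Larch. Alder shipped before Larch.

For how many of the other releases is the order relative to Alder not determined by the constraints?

Forced before Alder: Dogwood, Elm, Ginkgo, and Juniper; forced after Alder: Larch.
That leaves Fir and Hazel with no forced order relative to Alder — 2.

2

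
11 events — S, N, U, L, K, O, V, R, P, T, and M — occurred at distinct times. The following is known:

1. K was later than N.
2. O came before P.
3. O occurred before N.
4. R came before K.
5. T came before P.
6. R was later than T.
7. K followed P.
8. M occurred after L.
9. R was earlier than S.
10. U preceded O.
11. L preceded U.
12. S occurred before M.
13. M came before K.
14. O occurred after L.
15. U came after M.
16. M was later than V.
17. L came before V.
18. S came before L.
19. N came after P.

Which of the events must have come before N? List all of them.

L, M, O, P, R, S, T, U, V

Directly stated before N: O and P.
L reaches N via L → O → N.
M reaches N via M → U → O → N.
R reaches N via R → S → L → O → N.
Likewise S, T, U, and V each reach N by chaining the stated constraints.
No chain forces K ahead of N.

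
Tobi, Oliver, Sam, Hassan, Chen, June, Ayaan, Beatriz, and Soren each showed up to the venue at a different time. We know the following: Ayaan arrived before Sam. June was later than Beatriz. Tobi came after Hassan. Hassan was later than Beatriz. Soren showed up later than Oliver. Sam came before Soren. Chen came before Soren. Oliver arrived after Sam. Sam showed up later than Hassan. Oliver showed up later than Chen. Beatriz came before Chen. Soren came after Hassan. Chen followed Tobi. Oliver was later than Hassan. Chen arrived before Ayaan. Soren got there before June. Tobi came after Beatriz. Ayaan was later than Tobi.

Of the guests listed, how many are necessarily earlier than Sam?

5

Directly stated before Sam: Ayaan and Hassan.
Beatriz reaches Sam via Beatriz → Hassan → Sam.
Chen reaches Sam via Chen → Ayaan → Sam.
Tobi reaches Sam via Tobi → Ayaan → Sam.
That's Ayaan, Beatriz, Chen, Hassan, and Tobi — 5 in all.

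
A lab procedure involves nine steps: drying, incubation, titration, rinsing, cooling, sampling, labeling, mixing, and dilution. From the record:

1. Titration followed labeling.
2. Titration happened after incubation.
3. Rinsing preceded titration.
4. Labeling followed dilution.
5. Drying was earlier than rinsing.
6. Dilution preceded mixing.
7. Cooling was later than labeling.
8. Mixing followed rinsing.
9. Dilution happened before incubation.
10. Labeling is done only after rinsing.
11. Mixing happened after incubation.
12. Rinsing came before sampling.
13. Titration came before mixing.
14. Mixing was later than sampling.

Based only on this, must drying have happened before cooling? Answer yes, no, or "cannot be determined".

Chain the constraints: drying → rinsing → labeling → cooling. Each link is directly stated, so drying comes before cooling.

yes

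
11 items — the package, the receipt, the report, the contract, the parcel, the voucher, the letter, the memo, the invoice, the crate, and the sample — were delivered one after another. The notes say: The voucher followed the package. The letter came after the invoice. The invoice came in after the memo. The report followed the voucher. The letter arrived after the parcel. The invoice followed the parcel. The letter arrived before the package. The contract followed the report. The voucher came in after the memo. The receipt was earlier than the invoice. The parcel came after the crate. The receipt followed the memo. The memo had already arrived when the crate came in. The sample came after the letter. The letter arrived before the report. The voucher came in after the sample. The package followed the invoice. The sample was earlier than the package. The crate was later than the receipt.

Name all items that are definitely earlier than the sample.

Directly stated before the sample: the letter.
The crate reaches the sample via the crate → the parcel → the letter → the sample.
The invoice reaches the sample via the invoice → the letter → the sample.
The memo reaches the sample via the memo → the invoice → the letter → the sample.
Likewise the parcel and the receipt each reach the sample by chaining the stated constraints.

the crate, the invoice, the letter, the memo, the parcel, the receipt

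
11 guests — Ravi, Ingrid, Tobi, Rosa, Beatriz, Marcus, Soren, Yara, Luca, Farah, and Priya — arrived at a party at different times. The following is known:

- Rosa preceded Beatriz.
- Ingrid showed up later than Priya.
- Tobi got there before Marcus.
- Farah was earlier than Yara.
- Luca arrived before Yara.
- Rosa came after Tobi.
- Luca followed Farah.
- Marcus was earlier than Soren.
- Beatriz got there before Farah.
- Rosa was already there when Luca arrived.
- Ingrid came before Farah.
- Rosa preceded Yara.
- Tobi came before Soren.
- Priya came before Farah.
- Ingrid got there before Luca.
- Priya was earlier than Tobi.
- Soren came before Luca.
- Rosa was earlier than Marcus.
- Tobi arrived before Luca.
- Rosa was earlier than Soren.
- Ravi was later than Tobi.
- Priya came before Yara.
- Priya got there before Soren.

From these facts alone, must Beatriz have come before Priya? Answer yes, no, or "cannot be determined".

Tracing the constraints gives Priya → Tobi → Rosa → Beatriz, so Priya must come before Beatriz.
That means Beatriz cannot be before Priya.

no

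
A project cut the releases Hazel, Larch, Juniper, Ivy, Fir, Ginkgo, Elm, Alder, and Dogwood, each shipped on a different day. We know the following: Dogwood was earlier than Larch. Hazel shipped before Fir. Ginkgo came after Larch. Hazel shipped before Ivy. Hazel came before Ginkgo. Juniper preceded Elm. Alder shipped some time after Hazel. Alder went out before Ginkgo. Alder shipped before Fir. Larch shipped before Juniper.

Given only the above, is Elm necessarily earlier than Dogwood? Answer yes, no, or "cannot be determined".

no

Tracing the constraints gives Dogwood → Larch → Juniper → Elm, so Dogwood must come before Elm.
That means Elm cannot be before Dogwood.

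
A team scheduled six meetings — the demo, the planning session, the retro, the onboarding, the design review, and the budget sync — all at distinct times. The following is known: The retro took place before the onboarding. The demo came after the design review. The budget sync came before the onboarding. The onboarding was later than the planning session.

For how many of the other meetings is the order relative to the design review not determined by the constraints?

Forced after the design review: the demo.
That leaves the budget sync, the onboarding, the planning session, and the retro with no forced order relative to the design review — 4.

4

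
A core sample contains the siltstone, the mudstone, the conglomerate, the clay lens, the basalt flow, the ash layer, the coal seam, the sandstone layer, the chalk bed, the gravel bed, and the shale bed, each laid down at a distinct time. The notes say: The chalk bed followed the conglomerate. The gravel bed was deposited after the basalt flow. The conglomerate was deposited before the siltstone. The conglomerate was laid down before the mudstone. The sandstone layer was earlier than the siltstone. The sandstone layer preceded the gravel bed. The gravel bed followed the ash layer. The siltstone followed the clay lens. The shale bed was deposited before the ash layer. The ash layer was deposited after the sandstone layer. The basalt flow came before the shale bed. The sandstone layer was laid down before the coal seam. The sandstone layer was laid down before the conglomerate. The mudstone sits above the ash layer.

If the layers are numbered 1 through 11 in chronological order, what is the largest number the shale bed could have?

8

The shale bed must come before the ash layer, the gravel bed, and the mudstone — 3 layers forced after it.
Everything else can be placed before the shale bed in some valid order, so the shale bed can sit as late as position 11 − 3 = 8.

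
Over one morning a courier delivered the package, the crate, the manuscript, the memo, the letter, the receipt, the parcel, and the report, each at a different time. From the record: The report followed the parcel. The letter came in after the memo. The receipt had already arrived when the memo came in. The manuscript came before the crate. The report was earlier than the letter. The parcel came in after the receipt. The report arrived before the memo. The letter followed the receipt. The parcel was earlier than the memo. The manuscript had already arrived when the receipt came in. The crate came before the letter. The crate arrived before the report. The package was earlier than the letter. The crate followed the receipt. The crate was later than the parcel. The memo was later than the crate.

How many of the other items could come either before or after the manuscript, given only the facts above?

1

Forced after the manuscript: the crate, the letter, the memo, the parcel, the receipt, and the report.
That leaves the package with no forced order relative to the manuscript — 1.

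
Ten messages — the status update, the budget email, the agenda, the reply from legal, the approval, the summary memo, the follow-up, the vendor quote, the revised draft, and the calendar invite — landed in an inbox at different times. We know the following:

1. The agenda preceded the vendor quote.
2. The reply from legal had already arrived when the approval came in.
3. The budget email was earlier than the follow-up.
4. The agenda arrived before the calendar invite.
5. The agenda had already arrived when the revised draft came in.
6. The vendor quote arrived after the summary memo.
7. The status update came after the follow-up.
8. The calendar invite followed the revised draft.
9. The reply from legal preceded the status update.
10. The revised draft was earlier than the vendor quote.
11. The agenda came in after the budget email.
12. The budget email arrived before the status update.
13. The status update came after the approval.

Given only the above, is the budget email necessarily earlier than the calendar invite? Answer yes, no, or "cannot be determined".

Chain the constraints: the budget email → the agenda → the calendar invite. Each link is directly stated, so the budget email comes before the calendar invite.

yes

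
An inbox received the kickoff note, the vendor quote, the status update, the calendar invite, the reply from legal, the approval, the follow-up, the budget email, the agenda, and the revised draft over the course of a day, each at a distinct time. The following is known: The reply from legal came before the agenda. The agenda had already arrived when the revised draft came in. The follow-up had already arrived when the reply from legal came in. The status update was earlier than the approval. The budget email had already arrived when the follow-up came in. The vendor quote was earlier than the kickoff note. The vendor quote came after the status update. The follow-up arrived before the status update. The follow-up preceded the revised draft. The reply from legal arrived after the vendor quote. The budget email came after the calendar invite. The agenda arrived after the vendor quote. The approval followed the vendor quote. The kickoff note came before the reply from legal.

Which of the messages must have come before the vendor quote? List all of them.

Directly stated before the vendor quote: the status update.
The budget email reaches the vendor quote via the budget email → the follow-up → the status update → the vendor quote.
The calendar invite reaches the vendor quote via the calendar invite → the budget email → the follow-up → the status update → the vendor quote.
The follow-up reaches the vendor quote via the follow-up → the status update → the vendor quote.
No chain forces the reply from legal (or any of the others) ahead of the vendor quote.

the budget email, the calendar invite, the follow-up, the status update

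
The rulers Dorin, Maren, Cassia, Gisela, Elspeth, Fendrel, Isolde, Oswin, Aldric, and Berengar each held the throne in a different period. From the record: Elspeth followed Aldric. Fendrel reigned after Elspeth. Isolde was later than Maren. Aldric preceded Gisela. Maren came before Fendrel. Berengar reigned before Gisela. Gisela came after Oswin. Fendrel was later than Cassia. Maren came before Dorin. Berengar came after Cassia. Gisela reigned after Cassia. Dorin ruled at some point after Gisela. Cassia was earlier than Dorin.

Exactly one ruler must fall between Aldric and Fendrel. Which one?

Tracing the constraints gives Aldric → Elspeth → Fendrel, so Elspeth sits after Aldric and before Fendrel.
No other ruler is forced both after Aldric and before Fendrel.

Elspeth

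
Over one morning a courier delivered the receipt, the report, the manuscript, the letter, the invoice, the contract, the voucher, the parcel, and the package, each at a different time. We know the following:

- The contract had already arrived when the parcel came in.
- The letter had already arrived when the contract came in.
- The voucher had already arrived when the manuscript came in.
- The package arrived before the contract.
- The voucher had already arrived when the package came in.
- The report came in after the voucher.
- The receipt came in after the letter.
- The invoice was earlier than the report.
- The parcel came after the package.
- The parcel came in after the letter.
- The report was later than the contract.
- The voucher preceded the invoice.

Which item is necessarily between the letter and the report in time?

Tracing the constraints gives the letter → the contract → the report, so the contract sits after the letter and before the report.
No other item is forced both after the letter and before the report.

the contract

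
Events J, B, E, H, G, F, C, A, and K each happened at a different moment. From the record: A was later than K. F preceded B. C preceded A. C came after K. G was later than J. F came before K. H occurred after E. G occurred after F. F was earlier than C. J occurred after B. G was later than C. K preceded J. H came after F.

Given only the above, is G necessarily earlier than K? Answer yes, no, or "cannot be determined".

Tracing the constraints gives K → C → G, so K must come before G.
That means G cannot be before K.

no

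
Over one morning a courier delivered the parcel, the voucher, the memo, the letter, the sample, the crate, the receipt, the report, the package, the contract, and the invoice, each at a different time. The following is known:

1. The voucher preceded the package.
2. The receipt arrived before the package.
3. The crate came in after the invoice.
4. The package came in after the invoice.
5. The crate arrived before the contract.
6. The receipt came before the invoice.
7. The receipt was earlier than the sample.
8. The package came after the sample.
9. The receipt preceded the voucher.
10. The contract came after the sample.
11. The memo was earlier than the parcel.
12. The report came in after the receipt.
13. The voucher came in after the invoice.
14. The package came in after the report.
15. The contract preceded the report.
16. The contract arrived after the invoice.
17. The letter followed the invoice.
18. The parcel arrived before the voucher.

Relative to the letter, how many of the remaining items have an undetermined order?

Forced before the letter: the invoice and the receipt.
That leaves the contract, the crate, the memo, the package, the parcel, the report, the sample, and the voucher with no forced order relative to the letter — 8.

8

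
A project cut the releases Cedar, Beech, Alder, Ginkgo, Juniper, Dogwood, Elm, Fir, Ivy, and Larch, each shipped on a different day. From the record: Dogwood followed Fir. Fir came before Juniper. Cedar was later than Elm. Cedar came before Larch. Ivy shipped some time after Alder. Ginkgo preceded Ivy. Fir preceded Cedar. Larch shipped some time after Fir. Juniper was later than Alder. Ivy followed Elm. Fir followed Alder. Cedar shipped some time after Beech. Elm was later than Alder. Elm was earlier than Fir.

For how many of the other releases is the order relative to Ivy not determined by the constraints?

Forced before Ivy: Alder, Elm, and Ginkgo.
That leaves Beech, Cedar, Dogwood, Fir, Juniper, and Larch with no forced order relative to Ivy — 6.

6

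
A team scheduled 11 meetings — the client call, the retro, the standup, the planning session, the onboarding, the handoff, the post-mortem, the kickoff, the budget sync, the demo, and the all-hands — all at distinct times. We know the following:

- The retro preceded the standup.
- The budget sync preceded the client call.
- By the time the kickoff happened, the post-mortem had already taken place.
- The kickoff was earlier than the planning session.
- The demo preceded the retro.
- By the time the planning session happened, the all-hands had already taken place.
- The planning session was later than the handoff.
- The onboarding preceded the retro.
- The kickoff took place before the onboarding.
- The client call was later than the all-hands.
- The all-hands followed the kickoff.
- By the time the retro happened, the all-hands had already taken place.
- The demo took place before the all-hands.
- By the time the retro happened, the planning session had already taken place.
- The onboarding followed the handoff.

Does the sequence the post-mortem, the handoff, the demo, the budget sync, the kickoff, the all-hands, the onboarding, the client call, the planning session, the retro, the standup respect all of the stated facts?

yes

Check each stated constraint against the proposed order — e.g. the demo is ahead of the retro; the handoff is ahead of the planning session. Every pair is in the required order; nothing is violated.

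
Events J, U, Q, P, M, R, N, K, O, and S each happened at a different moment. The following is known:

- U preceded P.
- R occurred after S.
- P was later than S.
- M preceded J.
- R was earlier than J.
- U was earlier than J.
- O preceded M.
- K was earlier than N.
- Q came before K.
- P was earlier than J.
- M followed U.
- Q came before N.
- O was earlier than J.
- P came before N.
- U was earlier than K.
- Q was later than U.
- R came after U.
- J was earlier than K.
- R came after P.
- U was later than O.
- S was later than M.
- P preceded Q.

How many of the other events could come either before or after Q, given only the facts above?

2

Forced before Q: M, O, P, S, and U; forced after Q: K and N.
That leaves J and R with no forced order relative to Q — 2.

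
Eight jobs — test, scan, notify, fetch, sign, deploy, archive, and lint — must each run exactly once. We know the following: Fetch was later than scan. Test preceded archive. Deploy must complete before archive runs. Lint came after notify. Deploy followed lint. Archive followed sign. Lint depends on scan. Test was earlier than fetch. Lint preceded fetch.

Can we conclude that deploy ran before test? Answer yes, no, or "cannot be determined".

No chain of stated constraints runs from deploy to test, and none runs from test to deploy either.
So the relative order of deploy and test is not fixed by the given facts.

cannot be determined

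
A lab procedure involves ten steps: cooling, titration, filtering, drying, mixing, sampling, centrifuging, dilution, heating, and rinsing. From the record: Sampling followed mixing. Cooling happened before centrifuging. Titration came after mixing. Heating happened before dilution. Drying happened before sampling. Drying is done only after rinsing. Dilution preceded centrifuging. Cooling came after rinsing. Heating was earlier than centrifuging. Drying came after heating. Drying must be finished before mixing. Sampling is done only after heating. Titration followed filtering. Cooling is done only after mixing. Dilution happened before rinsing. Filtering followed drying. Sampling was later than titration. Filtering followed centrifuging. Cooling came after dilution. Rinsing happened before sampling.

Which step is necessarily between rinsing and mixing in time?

drying

Tracing the constraints gives rinsing → drying → mixing, so drying sits after rinsing and before mixing.
No other step is forced both after rinsing and before mixing.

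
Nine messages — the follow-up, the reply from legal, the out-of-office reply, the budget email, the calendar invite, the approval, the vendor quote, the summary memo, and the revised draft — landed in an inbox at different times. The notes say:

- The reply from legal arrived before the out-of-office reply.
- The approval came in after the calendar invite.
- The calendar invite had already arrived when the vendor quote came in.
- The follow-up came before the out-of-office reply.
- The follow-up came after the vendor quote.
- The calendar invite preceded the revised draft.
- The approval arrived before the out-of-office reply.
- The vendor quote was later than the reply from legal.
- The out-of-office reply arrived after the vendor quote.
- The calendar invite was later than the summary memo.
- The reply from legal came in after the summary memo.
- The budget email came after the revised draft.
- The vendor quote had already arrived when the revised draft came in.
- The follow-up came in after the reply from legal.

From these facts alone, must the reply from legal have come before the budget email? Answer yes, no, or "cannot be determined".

yes

Chain the constraints: the reply from legal → the vendor quote → the revised draft → the budget email. Each link is directly stated, so the reply from legal comes before the budget email.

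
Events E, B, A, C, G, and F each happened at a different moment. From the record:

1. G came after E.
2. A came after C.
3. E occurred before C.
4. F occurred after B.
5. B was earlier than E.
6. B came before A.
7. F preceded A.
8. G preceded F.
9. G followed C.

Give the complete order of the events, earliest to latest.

The constraints fix every adjacent pair, so only one ordering works:
B → E → C → G → F → A.

B, E, C, G, F, A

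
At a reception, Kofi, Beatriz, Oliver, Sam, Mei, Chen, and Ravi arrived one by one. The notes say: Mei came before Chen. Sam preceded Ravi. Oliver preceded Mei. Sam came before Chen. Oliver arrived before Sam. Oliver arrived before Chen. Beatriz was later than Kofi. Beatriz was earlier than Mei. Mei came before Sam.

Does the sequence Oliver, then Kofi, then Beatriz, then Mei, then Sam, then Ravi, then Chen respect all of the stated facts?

Check each stated constraint against the proposed order — e.g. Oliver is ahead of Sam; Oliver is ahead of Chen. Every pair is in the required order; nothing is violated.

yes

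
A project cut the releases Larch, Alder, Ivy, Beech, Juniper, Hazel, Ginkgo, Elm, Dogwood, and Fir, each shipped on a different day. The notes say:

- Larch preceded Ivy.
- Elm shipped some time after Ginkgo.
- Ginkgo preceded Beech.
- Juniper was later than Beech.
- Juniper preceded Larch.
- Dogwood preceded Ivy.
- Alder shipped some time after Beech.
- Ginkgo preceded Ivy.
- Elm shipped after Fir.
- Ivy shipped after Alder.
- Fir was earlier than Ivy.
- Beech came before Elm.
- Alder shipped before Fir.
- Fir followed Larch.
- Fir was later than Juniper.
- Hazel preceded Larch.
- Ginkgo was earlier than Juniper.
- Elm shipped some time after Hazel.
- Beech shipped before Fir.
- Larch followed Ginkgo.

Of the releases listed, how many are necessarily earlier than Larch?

Directly stated before Larch: Ginkgo, Hazel, and Juniper.
Beech reaches Larch via Beech → Juniper → Larch.
That's Beech, Ginkgo, Hazel, and Juniper — 4 in all.

4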